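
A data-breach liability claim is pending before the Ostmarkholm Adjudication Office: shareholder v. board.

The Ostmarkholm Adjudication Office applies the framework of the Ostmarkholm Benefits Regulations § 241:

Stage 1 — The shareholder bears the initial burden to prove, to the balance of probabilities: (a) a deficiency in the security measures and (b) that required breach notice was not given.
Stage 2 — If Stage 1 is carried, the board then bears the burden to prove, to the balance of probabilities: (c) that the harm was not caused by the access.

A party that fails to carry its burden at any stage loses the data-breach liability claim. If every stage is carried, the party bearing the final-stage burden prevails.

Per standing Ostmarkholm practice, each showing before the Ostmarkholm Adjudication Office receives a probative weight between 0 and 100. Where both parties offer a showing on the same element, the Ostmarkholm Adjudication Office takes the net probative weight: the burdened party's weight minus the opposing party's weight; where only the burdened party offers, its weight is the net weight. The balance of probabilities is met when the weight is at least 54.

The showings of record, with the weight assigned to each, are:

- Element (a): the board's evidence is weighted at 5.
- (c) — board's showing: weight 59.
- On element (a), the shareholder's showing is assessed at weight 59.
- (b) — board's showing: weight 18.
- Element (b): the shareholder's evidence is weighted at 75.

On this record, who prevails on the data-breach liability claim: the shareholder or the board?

Stage 1 — burden on shareholder; standard: the balance of probabilities (weight is at least 54).
    (a): 59 − 5 = 54 ≥ 54 [met]
    (b): 75 − 18 = 57 ≥ 54 [met]
  All elements met. The burden passes to the board.
Stage 2 — burden on board; standard: the balance of probabilities (weight is at least 54).
    (c): 59 ≥ 54 [met]
  Stage 2 carried; the final stage is satisfied.
With every stage satisfied, the board prevails.

board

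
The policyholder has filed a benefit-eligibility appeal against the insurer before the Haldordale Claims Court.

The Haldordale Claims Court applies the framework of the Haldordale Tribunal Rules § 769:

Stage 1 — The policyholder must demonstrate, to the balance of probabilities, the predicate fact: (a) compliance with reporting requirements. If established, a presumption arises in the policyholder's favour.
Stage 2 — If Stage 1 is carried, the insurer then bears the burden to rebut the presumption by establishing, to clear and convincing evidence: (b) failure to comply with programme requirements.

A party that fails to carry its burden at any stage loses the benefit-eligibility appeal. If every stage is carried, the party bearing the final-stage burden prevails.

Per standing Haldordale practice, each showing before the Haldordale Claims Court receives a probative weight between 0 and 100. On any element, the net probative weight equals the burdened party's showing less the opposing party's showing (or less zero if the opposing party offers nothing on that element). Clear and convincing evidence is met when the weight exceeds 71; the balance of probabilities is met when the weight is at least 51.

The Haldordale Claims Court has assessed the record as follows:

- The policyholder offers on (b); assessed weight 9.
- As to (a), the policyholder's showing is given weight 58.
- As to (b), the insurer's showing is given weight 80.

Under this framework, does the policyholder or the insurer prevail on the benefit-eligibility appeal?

policyholder

At Stage 1 the policyholder must meet the balance of probabilities (weight is at least 51): on (a) the weight is 58, which does reach 51, so (a) meets the standard.
  Stage 1 carried; the burden shifts to the insurer.
At Stage 2 the insurer must meet clear and convincing evidence (weight exceeds 71): on (b) the weight is 80 less the opposing 9 gives net 71, ≤ 71, so (b) does not meet the standard.
  Stage 2 not carried; the insurer fails its burden.
The analysis ends at Stage 2; the policyholder prevails.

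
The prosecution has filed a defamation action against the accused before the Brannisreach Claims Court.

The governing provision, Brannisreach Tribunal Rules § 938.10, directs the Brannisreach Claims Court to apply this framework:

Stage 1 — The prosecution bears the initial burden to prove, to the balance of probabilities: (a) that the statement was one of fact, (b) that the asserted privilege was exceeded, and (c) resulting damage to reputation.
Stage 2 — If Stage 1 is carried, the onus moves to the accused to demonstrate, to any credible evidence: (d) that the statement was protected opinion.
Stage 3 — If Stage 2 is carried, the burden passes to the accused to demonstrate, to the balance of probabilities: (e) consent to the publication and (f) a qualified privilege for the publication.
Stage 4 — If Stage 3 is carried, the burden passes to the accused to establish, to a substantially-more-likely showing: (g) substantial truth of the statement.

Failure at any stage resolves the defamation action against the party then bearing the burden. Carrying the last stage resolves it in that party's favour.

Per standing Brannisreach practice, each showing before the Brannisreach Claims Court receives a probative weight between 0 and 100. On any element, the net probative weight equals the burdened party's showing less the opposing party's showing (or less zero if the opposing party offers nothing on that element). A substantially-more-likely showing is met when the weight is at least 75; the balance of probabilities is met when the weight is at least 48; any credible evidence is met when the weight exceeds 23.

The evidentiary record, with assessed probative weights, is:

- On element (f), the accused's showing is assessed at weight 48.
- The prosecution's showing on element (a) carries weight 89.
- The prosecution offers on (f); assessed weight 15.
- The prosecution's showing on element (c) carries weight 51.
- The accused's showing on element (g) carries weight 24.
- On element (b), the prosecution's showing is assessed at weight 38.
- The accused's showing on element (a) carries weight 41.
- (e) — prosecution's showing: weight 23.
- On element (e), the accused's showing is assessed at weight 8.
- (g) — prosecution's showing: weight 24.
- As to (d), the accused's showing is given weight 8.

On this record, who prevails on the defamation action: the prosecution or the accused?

Stage 1 (prosecution, the balance of probabilities, weight is at least 48): (a) net 89−41=48 ≥ 48 — meets; (b) 38 < 48 — fails; (c) 51 ≥ 48 — meets.
  The prosecution does not carry Stage 1.
The accused prevails.

accused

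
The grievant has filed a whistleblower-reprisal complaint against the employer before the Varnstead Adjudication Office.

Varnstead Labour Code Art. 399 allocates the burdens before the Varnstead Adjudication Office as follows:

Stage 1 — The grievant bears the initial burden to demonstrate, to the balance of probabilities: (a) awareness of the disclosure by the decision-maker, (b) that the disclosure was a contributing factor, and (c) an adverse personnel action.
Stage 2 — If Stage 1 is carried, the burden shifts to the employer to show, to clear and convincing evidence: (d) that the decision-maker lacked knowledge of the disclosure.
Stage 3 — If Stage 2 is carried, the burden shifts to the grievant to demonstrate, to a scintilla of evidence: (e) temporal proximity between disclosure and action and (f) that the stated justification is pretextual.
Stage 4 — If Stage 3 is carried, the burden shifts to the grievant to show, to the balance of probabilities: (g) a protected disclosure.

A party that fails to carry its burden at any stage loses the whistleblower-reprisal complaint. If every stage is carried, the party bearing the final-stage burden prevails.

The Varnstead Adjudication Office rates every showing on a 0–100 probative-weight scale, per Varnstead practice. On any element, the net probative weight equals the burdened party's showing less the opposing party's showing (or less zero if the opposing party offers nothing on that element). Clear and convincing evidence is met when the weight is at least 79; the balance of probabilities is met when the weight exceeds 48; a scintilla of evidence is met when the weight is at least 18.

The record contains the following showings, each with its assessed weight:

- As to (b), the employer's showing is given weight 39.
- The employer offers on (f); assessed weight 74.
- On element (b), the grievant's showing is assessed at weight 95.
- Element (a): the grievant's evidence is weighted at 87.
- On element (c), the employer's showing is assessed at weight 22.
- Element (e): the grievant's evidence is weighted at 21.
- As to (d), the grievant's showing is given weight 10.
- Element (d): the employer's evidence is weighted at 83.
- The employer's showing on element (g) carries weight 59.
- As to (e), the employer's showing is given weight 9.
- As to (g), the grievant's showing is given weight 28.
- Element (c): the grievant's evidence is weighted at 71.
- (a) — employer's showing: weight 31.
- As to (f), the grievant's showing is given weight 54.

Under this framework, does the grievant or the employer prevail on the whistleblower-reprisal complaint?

Stage 1 — burden on grievant; standard: the balance of probabilities (weight exceeds 48).
    (a): 87 − 31 = 56 > 48 [met]
    (b): 95 − 39 = 56 > 48 [met]
    (c): 71 − 22 = 49 > 48 [met]
  Stage 1 is satisfied; the onus moves to the employer.
Stage 2 — burden on employer; standard: clear and convincing evidence (weight is at least 79).
    (d): 83 − 10 = 73 < 79 [not met]
  The employer does not carry Stage 2.
The grievant prevails.

grievant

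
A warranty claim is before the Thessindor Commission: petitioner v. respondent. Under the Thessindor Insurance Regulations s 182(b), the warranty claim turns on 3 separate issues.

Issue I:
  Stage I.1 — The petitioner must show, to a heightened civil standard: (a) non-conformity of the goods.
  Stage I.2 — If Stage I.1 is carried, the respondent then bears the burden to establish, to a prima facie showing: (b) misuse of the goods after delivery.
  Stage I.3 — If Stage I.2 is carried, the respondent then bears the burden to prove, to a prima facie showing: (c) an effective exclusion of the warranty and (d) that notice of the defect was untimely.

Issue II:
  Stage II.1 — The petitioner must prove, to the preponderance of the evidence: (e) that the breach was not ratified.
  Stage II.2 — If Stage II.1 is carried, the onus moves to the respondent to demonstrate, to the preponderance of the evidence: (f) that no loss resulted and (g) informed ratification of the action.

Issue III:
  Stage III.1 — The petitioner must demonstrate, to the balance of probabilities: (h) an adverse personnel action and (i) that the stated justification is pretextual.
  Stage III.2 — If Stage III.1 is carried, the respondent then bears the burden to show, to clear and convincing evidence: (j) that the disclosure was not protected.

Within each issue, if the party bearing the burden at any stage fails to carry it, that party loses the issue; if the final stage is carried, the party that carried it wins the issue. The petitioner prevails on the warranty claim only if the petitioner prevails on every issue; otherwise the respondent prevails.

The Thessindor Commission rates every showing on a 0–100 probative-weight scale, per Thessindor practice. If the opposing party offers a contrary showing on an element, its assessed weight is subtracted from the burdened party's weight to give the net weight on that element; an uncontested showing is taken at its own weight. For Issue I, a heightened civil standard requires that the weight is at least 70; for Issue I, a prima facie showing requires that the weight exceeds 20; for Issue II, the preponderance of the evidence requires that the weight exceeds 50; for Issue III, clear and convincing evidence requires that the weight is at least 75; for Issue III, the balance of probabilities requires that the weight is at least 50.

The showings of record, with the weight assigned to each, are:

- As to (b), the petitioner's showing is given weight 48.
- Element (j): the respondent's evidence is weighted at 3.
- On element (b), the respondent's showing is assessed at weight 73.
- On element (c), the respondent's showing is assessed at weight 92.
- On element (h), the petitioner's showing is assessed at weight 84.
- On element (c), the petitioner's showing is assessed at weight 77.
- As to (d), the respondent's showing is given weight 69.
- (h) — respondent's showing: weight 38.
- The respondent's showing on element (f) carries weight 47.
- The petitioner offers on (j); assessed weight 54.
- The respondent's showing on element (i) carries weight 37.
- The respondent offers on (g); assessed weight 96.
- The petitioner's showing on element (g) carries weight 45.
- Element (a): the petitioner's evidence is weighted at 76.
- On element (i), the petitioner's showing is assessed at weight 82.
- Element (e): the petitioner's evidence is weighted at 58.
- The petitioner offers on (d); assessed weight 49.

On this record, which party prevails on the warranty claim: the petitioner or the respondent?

— Issue I —
Stage I.1 — burden on petitioner; standard: a heightened civil standard (weight is at least 70).
    (a): 76 ≥ 70 [met]
  Stage I.1 is satisfied; the onus moves to the respondent.
Stage I.2 — burden on respondent; standard: a prima facie showing (weight exceeds 20).
    (b): 73 − 48 = 25 > 20 [met]
  All elements met. The respondent retains the burden for Stage I.3.
Stage I.3 — burden on respondent; standard: a prima facie showing (weight exceeds 20).
    (c): 92 − 77 = 15 ≤ 20 [not met]
    (d): 69 − 49 = 20 ≤ 20 [not met]
  Stage I.3 not carried; the respondent fails its burden.
The petitioner prevails on this issue.
— Issue II —
Stage II.1 — burden on petitioner; standard: the preponderance of the evidence (weight exceeds 50).
    (e): 58 > 50 [met]
  Stage II.1 carried; the burden shifts to the respondent.
Stage II.2 — burden on respondent; standard: the preponderance of the evidence (weight exceeds 50).
    (f): 47 ≤ 50 [not met]
    (g): 96 − 45 = 51 > 50 [met]
  Stage II.2 not carried; the respondent fails its burden.
The analysis ends at Stage II.2; the petitioner prevails on this issue.
— Issue III —
Stage III.1 (petitioner, the balance of probabilities, weight is at least 50): (h) net 84−38=46 < 50 — fails; (i) net 82−37=45 < 50 — fails.
  The petitioner does not carry Stage III.1.
The respondent prevails on this issue.
Per-issue: Issue I → petitioner; Issue II → petitioner; Issue III → respondent. The petitioner must prevail on every issue; overall, the respondent prevails.

respondent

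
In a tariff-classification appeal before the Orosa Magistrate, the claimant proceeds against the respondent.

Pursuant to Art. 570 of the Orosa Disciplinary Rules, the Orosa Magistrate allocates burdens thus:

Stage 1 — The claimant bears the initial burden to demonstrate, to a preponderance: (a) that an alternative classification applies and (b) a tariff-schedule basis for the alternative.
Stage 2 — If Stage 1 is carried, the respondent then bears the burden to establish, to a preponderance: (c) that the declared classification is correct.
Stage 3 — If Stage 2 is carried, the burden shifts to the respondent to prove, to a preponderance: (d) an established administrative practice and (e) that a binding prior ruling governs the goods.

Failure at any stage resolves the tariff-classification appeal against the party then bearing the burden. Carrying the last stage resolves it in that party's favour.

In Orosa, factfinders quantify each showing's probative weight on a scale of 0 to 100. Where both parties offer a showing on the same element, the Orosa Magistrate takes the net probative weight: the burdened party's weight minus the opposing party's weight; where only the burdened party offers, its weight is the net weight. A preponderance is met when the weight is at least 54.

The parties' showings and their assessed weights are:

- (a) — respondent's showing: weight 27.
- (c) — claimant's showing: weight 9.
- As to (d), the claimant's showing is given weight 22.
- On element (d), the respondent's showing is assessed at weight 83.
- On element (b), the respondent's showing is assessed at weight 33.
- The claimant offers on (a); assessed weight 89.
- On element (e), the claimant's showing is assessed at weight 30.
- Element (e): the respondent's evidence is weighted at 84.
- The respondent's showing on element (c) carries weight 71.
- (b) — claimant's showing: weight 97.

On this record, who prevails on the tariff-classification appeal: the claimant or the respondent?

At Stage 1 the claimant must meet a preponderance (weight is at least 54): on (a) the weight is 89 less the opposing 27 gives net 62, which does reach 54, so (a) meets the standard; on (b) the weight is 97 less the opposing 33 gives net 64, which does reach 54, so (b) meets the standard.
  Stage 1 carried; the burden shifts to the respondent.
At Stage 2 the respondent must meet a preponderance (weight is at least 54): on (c) the weight is 71 less the opposing 9 gives net 62, which does reach 54, so (c) meets the standard.
  All elements met. The respondent retains the burden for Stage 3.
At Stage 3 the respondent must meet a preponderance (weight is at least 54): on (d) the weight is 83 less the opposing 22 gives net 61, ≥ 54, so (d) meets the standard; on (e) the weight is 84 less the opposing 30 gives net 54, ≥ 54, so (e) meets the standard.
  All elements met at the final stage.
All stages carried — the respondent prevails.

respondent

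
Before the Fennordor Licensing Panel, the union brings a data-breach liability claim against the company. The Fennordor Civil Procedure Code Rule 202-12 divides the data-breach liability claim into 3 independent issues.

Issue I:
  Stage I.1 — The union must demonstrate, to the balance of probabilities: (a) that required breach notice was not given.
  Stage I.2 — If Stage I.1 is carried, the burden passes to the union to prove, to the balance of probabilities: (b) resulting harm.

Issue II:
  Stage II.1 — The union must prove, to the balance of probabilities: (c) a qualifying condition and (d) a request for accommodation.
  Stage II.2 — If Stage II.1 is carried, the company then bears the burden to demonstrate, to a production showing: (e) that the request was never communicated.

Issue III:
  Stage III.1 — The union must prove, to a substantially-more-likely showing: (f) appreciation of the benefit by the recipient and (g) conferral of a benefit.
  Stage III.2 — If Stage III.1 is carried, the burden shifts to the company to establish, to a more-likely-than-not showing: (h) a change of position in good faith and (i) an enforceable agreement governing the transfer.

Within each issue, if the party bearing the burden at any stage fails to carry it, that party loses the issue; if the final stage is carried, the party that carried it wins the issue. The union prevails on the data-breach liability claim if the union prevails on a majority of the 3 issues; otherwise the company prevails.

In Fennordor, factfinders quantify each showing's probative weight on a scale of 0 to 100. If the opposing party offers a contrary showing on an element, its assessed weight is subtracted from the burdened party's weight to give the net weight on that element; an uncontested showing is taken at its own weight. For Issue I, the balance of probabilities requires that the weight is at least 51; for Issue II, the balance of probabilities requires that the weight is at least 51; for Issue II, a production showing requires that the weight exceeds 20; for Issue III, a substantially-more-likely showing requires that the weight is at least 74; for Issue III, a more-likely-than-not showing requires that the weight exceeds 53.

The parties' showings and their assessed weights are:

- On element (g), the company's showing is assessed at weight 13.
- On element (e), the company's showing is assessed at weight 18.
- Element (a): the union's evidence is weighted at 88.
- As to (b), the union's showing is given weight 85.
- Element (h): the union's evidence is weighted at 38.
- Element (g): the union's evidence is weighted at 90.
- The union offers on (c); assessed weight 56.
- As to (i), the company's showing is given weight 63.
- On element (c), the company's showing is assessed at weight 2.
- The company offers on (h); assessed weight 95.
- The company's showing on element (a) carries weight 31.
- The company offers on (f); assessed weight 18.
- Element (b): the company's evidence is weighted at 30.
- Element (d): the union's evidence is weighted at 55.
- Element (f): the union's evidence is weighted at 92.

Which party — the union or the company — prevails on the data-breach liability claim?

union

— Issue I —
Stage I.1 (union, the balance of probabilities, weight is at least 51): (a) net 88−31=57 ≥ 51 — meets.
  Stage I.1 carried; the burden remains with the union.
Stage I.2 (union, the balance of probabilities, weight is at least 51): (b) net 85−30=55 ≥ 51 — meets.
  The union carries the last stage.
All stages carried — the union prevails on this issue.
— Issue II —
Stage II.1 (union, the balance of probabilities, weight is at least 51): (c) net 56−2=54 ≥ 51 — meets; (d) 55 ≥ 51 — meets.
  The union carries Stage II.1; the company now bears the burden.
Stage II.2 (company, a production showing, weight exceeds 20): (e) 18 ≤ 20 — fails.
  Not every element is met, so the company fails to carry Stage II.2.
So the union prevails on this issue.
— Issue III —
Stage III.1 — burden on union; standard: a substantially-more-likely showing (weight is at least 74).
    (f): 92 − 18 = 74 ≥ 74 [met]
    (g): 90 − 13 = 77 ≥ 74 [met]
  All elements met. The burden passes to the company.
Stage III.2 — burden on company; standard: a more-likely-than-not showing (weight exceeds 53).
    (h): 95 − 38 = 57 > 53 [met]
    (i): 63 > 53 [met]
  Stage III.2 carried; the final stage is satisfied.
With every stage satisfied, the company prevails on this issue.
Per-issue: Issue I → union; Issue II → union; Issue III → company. The union must prevail on a majority of issues; overall, the union prevails.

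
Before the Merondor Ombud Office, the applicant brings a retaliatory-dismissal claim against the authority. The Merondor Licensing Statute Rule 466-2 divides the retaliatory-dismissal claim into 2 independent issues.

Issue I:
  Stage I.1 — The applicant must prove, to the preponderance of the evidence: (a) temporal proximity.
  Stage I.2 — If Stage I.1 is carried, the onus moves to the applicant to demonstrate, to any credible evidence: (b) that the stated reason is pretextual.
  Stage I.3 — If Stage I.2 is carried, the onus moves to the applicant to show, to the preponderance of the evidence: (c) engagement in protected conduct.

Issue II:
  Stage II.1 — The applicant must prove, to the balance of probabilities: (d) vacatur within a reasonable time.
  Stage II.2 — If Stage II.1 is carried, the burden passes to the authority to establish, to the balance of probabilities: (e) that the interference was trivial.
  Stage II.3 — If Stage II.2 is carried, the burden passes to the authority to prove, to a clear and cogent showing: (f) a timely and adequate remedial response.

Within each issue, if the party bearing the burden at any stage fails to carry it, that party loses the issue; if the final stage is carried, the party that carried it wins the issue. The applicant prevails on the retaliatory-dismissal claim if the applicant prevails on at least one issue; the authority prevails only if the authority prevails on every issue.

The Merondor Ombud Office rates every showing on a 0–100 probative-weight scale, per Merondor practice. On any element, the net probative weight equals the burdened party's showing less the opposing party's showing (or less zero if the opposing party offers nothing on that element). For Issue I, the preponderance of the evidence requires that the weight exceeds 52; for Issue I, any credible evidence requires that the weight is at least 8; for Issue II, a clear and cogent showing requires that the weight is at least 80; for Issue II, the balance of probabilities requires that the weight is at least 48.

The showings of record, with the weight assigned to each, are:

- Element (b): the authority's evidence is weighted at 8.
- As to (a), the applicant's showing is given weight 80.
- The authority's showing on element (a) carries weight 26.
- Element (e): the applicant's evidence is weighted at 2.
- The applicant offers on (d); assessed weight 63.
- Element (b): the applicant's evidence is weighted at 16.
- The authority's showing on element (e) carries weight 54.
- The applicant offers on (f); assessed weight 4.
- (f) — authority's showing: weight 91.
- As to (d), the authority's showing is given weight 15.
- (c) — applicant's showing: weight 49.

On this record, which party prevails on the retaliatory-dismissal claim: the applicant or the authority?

authority

— Issue I —
Stage I.1 — burden on applicant; standard: the preponderance of the evidence (weight exceeds 52).
    (a): 80 − 26 = 54 > 52 [met]
  Stage I.1 is satisfied; the applicant continues to bear the burden.
Stage I.2 — burden on applicant; standard: any credible evidence (weight is at least 8).
    (b): 16 − 8 = 8 ≥ 8 [met]
  Stage I.2 carried; the burden remains with the applicant.
Stage I.3 — burden on applicant; standard: the preponderance of the evidence (weight exceeds 52).
    (c): 49 ≤ 52 [not met]
  The applicant does not carry Stage I.3.
The authority prevails on this issue.
— Issue II —
Stage II.1 (applicant, the balance of probabilities, weight is at least 48): (d) net 63−15=48 ≥ 48 — meets.
  Stage II.1 is satisfied; the onus moves to the authority.
Stage II.2 (authority, the balance of probabilities, weight is at least 48): (e) net 54−2=52 ≥ 48 — meets.
  Stage II.2 is satisfied; the authority continues to bear the burden.
Stage II.3 (authority, a clear and cogent showing, weight is at least 80): (f) net 91−4=87 ≥ 80 — meets.
  The authority carries the last stage.
Every stage carried; the authority prevails on this issue.
Per-issue: Issue I → authority; Issue II → authority. The applicant must prevail on at least one issue; overall, the authority prevails.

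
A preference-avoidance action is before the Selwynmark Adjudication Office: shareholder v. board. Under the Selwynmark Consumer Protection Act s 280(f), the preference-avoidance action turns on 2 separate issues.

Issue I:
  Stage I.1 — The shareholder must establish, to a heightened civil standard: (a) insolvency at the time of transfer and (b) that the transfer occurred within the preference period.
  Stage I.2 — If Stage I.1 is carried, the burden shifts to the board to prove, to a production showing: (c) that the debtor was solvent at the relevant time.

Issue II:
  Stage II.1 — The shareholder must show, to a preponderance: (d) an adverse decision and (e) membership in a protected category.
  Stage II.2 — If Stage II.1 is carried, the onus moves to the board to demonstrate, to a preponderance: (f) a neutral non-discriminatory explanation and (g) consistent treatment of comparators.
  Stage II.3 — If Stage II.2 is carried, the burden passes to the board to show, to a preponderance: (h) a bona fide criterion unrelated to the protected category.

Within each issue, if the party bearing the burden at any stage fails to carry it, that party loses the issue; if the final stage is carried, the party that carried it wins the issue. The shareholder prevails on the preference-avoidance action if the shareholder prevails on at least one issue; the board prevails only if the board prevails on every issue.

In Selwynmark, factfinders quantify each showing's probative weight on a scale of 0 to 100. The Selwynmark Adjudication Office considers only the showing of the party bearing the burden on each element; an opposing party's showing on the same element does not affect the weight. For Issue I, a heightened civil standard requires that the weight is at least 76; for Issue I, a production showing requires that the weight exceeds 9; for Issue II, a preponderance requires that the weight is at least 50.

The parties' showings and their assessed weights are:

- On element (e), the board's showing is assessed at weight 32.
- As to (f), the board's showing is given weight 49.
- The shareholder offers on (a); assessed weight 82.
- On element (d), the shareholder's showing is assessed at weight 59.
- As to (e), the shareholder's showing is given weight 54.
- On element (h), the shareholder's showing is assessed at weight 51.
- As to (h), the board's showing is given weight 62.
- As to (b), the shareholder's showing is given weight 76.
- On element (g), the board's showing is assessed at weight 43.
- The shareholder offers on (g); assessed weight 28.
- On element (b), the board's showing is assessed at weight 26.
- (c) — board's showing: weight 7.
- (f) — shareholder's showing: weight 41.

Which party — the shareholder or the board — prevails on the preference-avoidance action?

— Issue I —
Stage I.1 (shareholder, a heightened civil standard, weight is at least 76): (a) 82 ≥ 76 — meets; (b) 76 (board's 26 disregarded) ≥ 76 — meets.
  Stage I.1 carried; the burden shifts to the board.
Stage I.2 (board, a production showing, weight exceeds 9): (c) 7 ≤ 9 — fails.
  The board does not carry Stage I.2.
The analysis ends at Stage I.2; the shareholder prevails on this issue.
— Issue II —
Stage II.1 (shareholder, a preponderance, weight is at least 50): (d) 59 ≥ 50 — meets; (e) 54 (board's 32 disregarded) ≥ 50 — meets.
  Stage II.1 is satisfied; the onus moves to the board.
Stage II.2 (board, a preponderance, weight is at least 50): (f) 49 (shareholder's 41 disregarded) < 50 — fails; (g) 43 (shareholder's 28 disregarded) < 50 — fails.
  Stage II.2 not carried; the board fails its burden.
The analysis ends at Stage II.2; the shareholder prevails on this issue.
Per-issue: Issue I → shareholder; Issue II → shareholder. The shareholder must prevail on at least one issue; overall, the shareholder prevails.

shareholder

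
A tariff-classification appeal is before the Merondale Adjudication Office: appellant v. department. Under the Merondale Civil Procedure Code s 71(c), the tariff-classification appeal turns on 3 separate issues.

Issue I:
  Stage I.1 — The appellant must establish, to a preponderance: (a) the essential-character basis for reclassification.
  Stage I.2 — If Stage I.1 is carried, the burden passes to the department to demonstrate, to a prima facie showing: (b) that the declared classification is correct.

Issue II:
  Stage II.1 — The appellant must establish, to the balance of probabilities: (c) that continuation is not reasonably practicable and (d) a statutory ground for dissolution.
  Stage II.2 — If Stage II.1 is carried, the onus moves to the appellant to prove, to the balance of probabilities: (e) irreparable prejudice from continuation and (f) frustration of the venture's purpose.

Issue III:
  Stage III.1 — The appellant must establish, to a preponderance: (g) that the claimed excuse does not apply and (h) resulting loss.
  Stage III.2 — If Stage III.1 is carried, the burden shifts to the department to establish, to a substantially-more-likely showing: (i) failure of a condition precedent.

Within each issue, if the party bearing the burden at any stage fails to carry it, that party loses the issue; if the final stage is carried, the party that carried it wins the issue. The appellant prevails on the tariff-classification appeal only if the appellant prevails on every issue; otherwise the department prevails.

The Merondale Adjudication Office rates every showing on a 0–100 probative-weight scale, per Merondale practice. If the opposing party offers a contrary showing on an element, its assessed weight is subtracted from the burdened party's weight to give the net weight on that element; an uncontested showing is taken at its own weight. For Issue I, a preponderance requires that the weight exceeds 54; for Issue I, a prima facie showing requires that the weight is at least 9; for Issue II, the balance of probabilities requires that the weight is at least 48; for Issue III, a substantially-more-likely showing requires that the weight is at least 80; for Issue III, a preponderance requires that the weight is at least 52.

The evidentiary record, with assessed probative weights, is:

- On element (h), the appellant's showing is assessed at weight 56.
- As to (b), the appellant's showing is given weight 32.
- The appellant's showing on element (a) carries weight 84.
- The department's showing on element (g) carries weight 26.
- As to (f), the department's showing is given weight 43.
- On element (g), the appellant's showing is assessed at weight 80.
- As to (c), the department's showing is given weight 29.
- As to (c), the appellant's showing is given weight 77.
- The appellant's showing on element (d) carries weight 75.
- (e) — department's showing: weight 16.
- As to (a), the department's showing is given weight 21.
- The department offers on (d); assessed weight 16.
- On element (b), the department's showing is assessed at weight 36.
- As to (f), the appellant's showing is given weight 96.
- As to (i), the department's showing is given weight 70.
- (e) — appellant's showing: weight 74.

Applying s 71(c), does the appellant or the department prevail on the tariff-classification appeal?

appellant

— Issue I —
Stage I.1 (appellant, a preponderance, weight exceeds 54): (a) net 84−21=63 > 54 — meets.
  Stage I.1 is satisfied; the onus moves to the department.
Stage I.2 (department, a prima facie showing, weight is at least 9): (b) net 36−32=4 < 9 — fails.
  Stage I.2 not carried; the department fails its burden.
So the appellant prevails on this issue.
— Issue II —
Stage II.1 — burden on appellant; standard: the balance of probabilities (weight is at least 48).
    (c): 77 − 29 = 48 ≥ 48 [met]
    (d): 75 − 16 = 59 ≥ 48 [met]
  Stage II.1 carried; the burden remains with the appellant.
Stage II.2 — burden on appellant; standard: the balance of probabilities (weight is at least 48).
    (e): 74 − 16 = 58 ≥ 48 [met]
    (f): 96 − 43 = 53 ≥ 48 [met]
  Stage II.2 carried; the final stage is satisfied.
With every stage satisfied, the appellant prevails on this issue.
— Issue III —
At Stage III.1 the appellant must meet a preponderance (weight is at least 52): on (g) the weight is 80 less the opposing 26 gives net 54, ≥ 52, so (g) meets the standard; on (h) the weight is 56, which does reach 52, so (h) meets the standard.
  All elements met. The burden passes to the department.
At Stage III.2 the department must meet a substantially-more-likely showing (weight is at least 80): on (i) the weight is 70, < 80, so (i) does not meet the standard.
  The department does not carry Stage III.2.
The appellant prevails on this issue.
Per-issue: Issue I → appellant; Issue II → appellant; Issue III → appellant. The appellant must prevail on every issue; overall, the appellant prevails.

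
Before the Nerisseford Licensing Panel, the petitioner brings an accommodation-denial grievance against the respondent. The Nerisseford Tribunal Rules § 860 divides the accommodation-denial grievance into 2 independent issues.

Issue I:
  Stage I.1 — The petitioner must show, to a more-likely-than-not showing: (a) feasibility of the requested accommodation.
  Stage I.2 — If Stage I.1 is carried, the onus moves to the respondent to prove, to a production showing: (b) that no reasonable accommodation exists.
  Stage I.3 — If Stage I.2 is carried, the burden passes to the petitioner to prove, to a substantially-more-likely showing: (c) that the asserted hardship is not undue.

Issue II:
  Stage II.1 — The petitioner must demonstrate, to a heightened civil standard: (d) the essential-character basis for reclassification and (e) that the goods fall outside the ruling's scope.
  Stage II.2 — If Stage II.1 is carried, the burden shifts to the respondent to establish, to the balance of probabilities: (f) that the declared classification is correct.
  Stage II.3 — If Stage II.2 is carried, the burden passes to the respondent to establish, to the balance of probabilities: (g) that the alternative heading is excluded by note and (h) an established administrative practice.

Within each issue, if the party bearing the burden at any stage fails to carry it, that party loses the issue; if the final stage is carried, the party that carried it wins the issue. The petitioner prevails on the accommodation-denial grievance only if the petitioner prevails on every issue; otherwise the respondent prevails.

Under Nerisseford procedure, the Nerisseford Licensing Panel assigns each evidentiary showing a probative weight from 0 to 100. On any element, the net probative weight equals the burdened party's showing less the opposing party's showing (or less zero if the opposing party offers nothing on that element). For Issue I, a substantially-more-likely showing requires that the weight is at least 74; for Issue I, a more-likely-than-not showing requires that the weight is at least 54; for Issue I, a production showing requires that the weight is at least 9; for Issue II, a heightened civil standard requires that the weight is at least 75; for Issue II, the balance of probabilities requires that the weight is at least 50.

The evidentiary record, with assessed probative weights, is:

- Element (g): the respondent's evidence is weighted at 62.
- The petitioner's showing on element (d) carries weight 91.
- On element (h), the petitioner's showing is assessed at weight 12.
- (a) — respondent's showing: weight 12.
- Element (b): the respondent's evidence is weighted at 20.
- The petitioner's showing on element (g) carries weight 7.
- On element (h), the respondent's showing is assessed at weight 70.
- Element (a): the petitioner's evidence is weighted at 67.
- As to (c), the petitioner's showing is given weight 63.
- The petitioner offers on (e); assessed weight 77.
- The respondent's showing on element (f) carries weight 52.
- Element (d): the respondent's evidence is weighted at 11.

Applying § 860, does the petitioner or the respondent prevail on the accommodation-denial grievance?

respondent

— Issue I —
Stage I.1 (petitioner, a more-likely-than-not showing, weight is at least 54): (a) net 67−12=55 ≥ 54 — meets.
  The petitioner carries Stage I.1; the respondent now bears the burden.
Stage I.2 (respondent, a production showing, weight is at least 9): (b) 20 ≥ 9 — meets.
  The respondent carries Stage I.2; the petitioner now bears the burden.
Stage I.3 (petitioner, a substantially-more-likely showing, weight is at least 74): (c) 63 < 74 — fails.
  The petitioner does not carry Stage I.3.
So the respondent prevails on this issue.
— Issue II —
Stage II.1 (petitioner, a heightened civil standard, weight is at least 75): (d) net 91−11=80 ≥ 75 — meets; (e) 77 ≥ 75 — meets.
  All elements met. The burden passes to the respondent.
Stage II.2 (respondent, the balance of probabilities, weight is at least 50): (f) 52 ≥ 50 — meets.
  All elements met. The respondent retains the burden for Stage II.3.
Stage II.3 (respondent, the balance of probabilities, weight is at least 50): (g) net 62−7=55 ≥ 50 — meets; (h) net 70−12=58 ≥ 50 — meets.
  Stage II.3 carried; the final stage is satisfied.
Every stage carried; the respondent prevails on this issue.
Per-issue: Issue I → respondent; Issue II → respondent. The petitioner must prevail on every issue; overall, the respondent prevails.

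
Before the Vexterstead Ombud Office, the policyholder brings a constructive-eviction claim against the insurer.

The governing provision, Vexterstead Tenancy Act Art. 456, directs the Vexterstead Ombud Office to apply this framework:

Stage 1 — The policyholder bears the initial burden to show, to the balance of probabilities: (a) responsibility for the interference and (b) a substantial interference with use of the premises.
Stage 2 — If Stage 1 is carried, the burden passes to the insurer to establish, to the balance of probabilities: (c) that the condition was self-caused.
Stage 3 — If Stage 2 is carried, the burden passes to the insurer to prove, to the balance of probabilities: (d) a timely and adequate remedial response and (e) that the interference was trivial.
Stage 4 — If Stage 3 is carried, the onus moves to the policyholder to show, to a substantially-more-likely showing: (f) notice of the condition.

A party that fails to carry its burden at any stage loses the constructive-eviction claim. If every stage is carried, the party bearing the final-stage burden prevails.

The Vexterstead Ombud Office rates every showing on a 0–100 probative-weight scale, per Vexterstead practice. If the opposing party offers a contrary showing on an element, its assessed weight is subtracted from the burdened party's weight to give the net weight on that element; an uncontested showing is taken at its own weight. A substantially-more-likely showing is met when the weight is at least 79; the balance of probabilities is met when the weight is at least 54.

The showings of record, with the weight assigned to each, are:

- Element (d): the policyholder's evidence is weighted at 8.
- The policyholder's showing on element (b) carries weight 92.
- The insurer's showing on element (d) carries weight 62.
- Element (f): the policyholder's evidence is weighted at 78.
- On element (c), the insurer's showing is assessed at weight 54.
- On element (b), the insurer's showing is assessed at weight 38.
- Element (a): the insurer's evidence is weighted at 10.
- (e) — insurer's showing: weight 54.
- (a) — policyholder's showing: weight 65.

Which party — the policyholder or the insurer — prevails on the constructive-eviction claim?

At Stage 1 the policyholder must meet the balance of probabilities (weight is at least 54): on (a) the weight is 65 less the opposing 10 gives net 55, which does reach 54, so (a) meets the standard; on (b) the weight is 92 less the opposing 38 gives net 54, which does reach 54, so (b) meets the standard.
  Stage 1 carried; the burden shifts to the insurer.
At Stage 2 the insurer must meet the balance of probabilities (weight is at least 54): on (c) the weight is 54, ≥ 54, so (c) meets the standard.
  All elements met. The insurer retains the burden for Stage 3.
At Stage 3 the insurer must meet the balance of probabilities (weight is at least 54): on (d) the weight is 62 less the opposing 8 gives net 54, ≥ 54, so (d) meets the standard; on (e) the weight is 54, which does reach 54, so (e) meets the standard.
  All elements met. The burden passes to the policyholder.
At Stage 4 the policyholder must meet a substantially-more-likely showing (weight is at least 79): on (f) the weight is 78, < 79, so (f) does not meet the standard.
  The policyholder does not carry Stage 4.
So the insurer prevails.

insurer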